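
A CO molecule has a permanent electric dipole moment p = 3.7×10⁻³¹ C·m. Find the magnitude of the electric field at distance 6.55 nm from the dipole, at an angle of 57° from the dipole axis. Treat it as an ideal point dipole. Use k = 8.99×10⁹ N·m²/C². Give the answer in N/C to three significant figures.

E ≈ 1.63×10⁴ N/C

At angle θ the dipole field magnitude is E = (kp/r³)·√(1 + 3cos²θ).
kp/r³ = (8.99×10⁹)(3.70×10⁻³¹) / (6.55×10⁻⁹)³ = 1.184×10⁴ N/C.
√(1 + 3cos²57°) = √(1 + 3·0.2966) = √1.8899 ≈ 1.3747.
E ≈ 1.184×10⁴ × 1.375 = 1.627×10⁴ N/C.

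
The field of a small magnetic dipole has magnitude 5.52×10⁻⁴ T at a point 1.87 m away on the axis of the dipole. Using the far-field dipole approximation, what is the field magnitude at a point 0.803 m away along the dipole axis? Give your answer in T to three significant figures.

B ≈ 0.00697 T

Dipole fields scale as 1/r³ in the far field; the geometry is the same at both points.
B₂ = B₁ · (r₁/r₂)³ = 5.52×10⁻⁴ · (1.87/0.803)³.
(r₁/r₂)³ = (2.329)³ = 12.63.
B₂ ≈ 0.006971 T.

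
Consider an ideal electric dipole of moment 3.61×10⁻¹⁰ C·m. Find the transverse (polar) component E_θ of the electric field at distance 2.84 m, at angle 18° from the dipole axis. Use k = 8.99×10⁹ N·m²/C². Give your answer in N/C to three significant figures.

E_θ ≈ 0.0438 N/C

For a dipole, E_θ = (kp sinθ)/r³.
kp/r³ = (8.99×10⁹)(3.61×10⁻¹⁰)/(2.84)³ = 0.1417 N/C.
E_θ = 0.1417·sin18° = 0.04378 N/C.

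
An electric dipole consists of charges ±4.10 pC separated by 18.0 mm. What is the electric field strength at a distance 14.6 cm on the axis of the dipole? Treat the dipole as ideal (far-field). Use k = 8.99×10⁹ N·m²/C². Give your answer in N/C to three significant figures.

E ≈ 0.426 N/C

Dipole moment p = qd = (4.10×10⁻¹² C)(0.0180 m) = 7.38×10⁻¹⁴ C·m.
On the dipole axis E = 2kp/r³.
E = 2·(8.99×10⁹)(7.38×10⁻¹⁴) / (0.146)³ = 0.4264 N/C.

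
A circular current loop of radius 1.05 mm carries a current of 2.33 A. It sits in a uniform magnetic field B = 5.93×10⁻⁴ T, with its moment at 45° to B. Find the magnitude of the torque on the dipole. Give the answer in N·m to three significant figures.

τ ≈ 3.38×10⁻⁹ N·m

Magnetic moment m = IA = Iπa² = (2.33)·π·(0.00105)² = 8.07×10⁻⁶ A·m².
Torque on a magnetic dipole: τ = mB sinθ.
τ = (8.07×10⁻⁶)(5.93×10⁻⁴)·sin45° = 3.384×10⁻⁹ N·m.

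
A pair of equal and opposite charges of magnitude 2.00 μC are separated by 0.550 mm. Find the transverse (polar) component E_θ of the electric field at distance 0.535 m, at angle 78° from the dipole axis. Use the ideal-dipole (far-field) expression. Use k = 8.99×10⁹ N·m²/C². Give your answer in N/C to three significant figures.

E_θ ≈ 63.2 N/C

Dipole moment p = qd = (2.00×10⁻⁶ C)(5.50×10⁻⁴ m) = 1.10×10⁻⁹ C·m.
For a dipole, E_θ = (kp sinθ)/r³.
kp/r³ = (8.99×10⁹)(1.10×10⁻⁹)/(0.535)³ = 64.58 N/C.
E_θ = 64.58·sin78° = 63.17 N/C.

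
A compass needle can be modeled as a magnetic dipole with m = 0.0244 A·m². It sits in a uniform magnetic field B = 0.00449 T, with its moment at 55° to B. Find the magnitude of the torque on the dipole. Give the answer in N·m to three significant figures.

τ ≈ 8.97×10⁻⁵ N·m

Torque on a magnetic dipole: τ = mB sinθ.
τ = (0.0244)(0.00449)·sin55° = 8.974×10⁻⁵ N·m.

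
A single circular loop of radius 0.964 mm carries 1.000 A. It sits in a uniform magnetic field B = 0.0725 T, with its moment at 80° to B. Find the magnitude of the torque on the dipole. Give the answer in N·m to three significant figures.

Magnetic moment m = IA = Iπa² = (1.00)·π·(9.64×10⁻⁴)² = 2.919×10⁻⁶ A·m².
Torque on a magnetic dipole: τ = mB sinθ.
τ = (2.919×10⁻⁶)(0.0725)·sin80° = 2.084×10⁻⁷ N·m.

τ ≈ 2.08×10⁻⁷ N·m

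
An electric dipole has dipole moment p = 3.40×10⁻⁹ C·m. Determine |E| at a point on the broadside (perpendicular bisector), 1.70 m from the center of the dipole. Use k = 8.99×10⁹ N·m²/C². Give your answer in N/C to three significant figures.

On the perpendicular bisector E = kp/r³ (half the axial value at the same distance).
E = (8.99×10⁹)(3.40×10⁻⁹) / (1.70)³ = 6.221 N/C.

E ≈ 6.22 N/C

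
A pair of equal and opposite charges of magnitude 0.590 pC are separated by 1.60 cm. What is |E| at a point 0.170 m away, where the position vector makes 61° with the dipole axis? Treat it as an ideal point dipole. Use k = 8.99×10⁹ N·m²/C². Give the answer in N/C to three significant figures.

Dipole moment p = qd = (5.90×10⁻¹³ C)(0.0160 m) = 9.44×10⁻¹⁵ C·m.
At angle θ the dipole field magnitude is E = (kp/r³)·√(1 + 3cos²θ).
kp/r³ = (8.99×10⁹)(9.44×10⁻¹⁵) / (0.170)³ = 0.01727 N/C.
√(1 + 3cos²61°) = √(1 + 3·0.2350) = √1.7051 ≈ 1.3058.
E ≈ 0.01727 × 1.306 = 0.02256 N/C.

E ≈ 0.0226 N/C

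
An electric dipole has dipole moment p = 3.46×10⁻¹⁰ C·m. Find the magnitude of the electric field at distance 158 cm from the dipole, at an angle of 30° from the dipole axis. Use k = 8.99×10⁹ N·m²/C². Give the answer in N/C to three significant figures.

At angle θ the dipole field magnitude is E = (kp/r³)·√(1 + 3cos²θ).
kp/r³ = (8.99×10⁹)(3.46×10⁻¹⁰) / (1.58)³ = 0.7886 N/C.
√(1 + 3cos²30°) = √(1 + 3·0.7500) = √3.2500 ≈ 1.8028.
E ≈ 0.7886 × 1.803 = 1.422 N/C.

E ≈ 1.42 N/C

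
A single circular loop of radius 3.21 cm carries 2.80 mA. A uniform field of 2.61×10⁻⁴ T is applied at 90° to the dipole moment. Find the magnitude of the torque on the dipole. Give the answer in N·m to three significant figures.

Magnetic moment m = IA = Iπa² = (0.00280)·π·(0.0321)² = 9.064×10⁻⁶ A·m².
Torque on a magnetic dipole: τ = mB sinθ.
τ = (9.064×10⁻⁶)(2.61×10⁻⁴)·sin90° = 2.366×10⁻⁹ N·m.

τ ≈ 2.37×10⁻⁹ N·m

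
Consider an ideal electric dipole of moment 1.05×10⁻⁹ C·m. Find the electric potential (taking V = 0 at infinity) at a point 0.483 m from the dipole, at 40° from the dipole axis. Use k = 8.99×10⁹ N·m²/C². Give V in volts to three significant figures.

V ≈ 31.0 V

The dipole potential is V = kp cosθ / r².
V = (8.99×10⁹)(1.05×10⁻⁹)·cos40° / (0.483)² = 31.00 V.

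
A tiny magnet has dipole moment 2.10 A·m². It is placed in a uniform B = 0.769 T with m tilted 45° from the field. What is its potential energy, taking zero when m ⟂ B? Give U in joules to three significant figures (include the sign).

U = −m·B = −mB cosθ.
U = −(2.10)(0.769)·cos45° = -1.142 J.

U ≈ -1.14 J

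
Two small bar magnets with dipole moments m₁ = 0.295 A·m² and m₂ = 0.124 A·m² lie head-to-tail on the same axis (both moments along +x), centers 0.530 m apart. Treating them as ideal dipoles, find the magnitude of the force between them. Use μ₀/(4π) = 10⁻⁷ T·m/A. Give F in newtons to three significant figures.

On-axis B of dipole 1: B = (μ₀/4π)·2m₁/r³. Force on dipole 2: F = m₂·dB/dr.
dB/dr = −(μ₀/4π)·6m₁/r⁴, so |F| = (μ₀/4π)·6m₁m₂/r⁴.
F = 6(10⁻⁷)(0.295)(0.124)/(0.530)⁴ = 2.782×10⁻⁷ N.

F ≈ 2.78×10⁻⁷ N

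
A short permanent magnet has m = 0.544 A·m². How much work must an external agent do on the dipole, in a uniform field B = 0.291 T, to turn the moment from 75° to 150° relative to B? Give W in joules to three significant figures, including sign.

W ≈ 0.178 J

W_ext = ΔU = −mB cosθ₂ + mB cosθ₁ = mB(cosθ₁ − cosθ₂).
W = (0.544)(0.291)·(cos75° − cos150°) = (0.1583)·(+1.1248) = 0.1781 J.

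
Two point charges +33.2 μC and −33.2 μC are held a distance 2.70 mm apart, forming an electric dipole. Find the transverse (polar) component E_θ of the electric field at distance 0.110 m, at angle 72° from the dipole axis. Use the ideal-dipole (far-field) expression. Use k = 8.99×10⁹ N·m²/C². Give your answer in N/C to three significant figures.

Dipole moment p = qd = (3.32×10⁻⁵ C)(0.00270 m) = 8.964×10⁻⁸ C·m.
For a dipole, E_θ = (kp sinθ)/r³.
kp/r³ = (8.99×10⁹)(8.964×10⁻⁸)/(0.110)³ = 6.055×10⁵ N/C.
E_θ = 6.055×10⁵·sin72° = 5.758×10⁵ N/C.

E_θ ≈ 5.76×10⁵ N/C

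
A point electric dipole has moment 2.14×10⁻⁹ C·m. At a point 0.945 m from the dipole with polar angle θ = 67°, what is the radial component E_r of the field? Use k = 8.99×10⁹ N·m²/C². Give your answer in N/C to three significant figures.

For a dipole, E_r = (2kp cosθ)/r³.
kp/r³ = (8.99×10⁹)(2.14×10⁻⁹)/(0.945)³ = 22.80 N/C.
E_r = 2·22.80·cos67° = 17.82 N/C.

E_r ≈ 17.8 N/C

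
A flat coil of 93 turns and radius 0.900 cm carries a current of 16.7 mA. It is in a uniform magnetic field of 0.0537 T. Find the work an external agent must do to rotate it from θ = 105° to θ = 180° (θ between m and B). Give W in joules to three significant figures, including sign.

m = NIA = NIπa² = 93·(0.0167)·π·(0.00900)² = 3.952×10⁻⁴ A·m².
W_ext = ΔU = −mB cosθ₂ + mB cosθ₁ = mB(cosθ₁ − cosθ₂).
W = (3.952×10⁻⁴)(0.0537)·(cos105° − cos180°) = (2.122×10⁻⁵)·(+0.7412) = 1.573×10⁻⁵ J.

W ≈ 1.57×10⁻⁵ J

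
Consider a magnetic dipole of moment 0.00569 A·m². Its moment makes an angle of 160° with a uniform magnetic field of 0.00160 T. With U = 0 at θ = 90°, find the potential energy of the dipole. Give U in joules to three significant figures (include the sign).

U ≈ 8.55×10⁻⁶ J

U = −m·B = −mB cosθ.
U = −(0.00569)(0.00160)·cos160° = 8.555×10⁻⁶ J.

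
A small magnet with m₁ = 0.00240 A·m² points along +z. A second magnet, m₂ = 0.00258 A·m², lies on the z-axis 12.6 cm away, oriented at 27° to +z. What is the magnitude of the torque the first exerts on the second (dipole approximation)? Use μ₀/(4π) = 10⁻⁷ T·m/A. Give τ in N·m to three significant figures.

Dipole B is on the axis of dipole A, so B₁ there is axial: B₁ = (μ₀/4π)·2m₁/r³ along +z.
B₁ = 2(10⁻⁷)(0.00240)/(0.126)³ = 2.400×10⁻⁷ T.
τ = m₂ B₁ sinθ.
τ = (0.00258)(2.400×10⁻⁷)·sin27° = 2.811×10⁻¹⁰ N·m.

τ ≈ 2.81×10⁻¹⁰ N·m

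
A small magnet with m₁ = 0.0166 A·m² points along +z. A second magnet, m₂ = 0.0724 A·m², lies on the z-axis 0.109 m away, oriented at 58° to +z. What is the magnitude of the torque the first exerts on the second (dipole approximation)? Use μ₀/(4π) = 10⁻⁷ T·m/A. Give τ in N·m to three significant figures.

Dipole B is on the axis of dipole A, so B₁ there is axial: B₁ = (μ₀/4π)·2m₁/r³ along +z.
B₁ = 2(10⁻⁷)(0.0166)/(0.109)³ = 2.564×10⁻⁶ T.
τ = m₂ B₁ sinθ.
τ = (0.0724)(2.564×10⁻⁶)·sin58° = 1.574×10⁻⁷ N·m.

τ ≈ 1.57×10⁻⁷ N·m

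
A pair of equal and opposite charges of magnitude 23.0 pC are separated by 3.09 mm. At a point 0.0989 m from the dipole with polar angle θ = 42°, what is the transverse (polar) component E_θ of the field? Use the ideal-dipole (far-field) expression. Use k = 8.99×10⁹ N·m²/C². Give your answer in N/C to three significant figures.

E_θ ≈ 0.442 N/C

Dipole moment p = qd = (2.30×10⁻¹¹ C)(0.00309 m) = 7.107×10⁻¹⁴ C·m.
For a dipole, E_θ = (kp sinθ)/r³.
kp/r³ = (8.99×10⁹)(7.107×10⁻¹⁴)/(0.0989)³ = 0.6605 N/C.
E_θ = 0.6605·sin42° = 0.4419 N/C.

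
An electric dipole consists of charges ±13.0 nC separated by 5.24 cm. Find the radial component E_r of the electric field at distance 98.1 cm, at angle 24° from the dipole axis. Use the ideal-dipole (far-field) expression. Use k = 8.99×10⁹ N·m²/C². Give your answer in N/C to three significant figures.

Dipole moment p = qd = (1.30×10⁻⁸ C)(0.0524 m) = 6.812×10⁻¹⁰ C·m.
For a dipole, E_r = (2kp cosθ)/r³.
kp/r³ = (8.99×10⁹)(6.812×10⁻¹⁰)/(0.981)³ = 6.487 N/C.
E_r = 2·6.487·cos24° = 11.85 N/C.

E_r ≈ 11.9 N/C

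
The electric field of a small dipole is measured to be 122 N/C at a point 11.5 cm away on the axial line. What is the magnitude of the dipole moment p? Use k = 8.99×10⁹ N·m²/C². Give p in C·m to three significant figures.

p ≈ 1.03×10⁻¹¹ C·m

On axis E = 2kp/r³, so p = Er³/(2k).
p = (122)·(0.115)³ / (2·8.99×10⁹) = 1.032×10⁻¹¹ C·m.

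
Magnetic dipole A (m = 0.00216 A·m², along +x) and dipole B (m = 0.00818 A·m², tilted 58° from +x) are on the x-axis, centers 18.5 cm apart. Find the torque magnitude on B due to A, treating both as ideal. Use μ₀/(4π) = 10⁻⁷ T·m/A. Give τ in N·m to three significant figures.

τ ≈ 4.73×10⁻¹⁰ N·m

Dipole B is on the axis of dipole A, so B₁ there is axial: B₁ = (μ₀/4π)·2m₁/r³ along +x.
B₁ = 2(10⁻⁷)(0.00216)/(0.185)³ = 6.823×10⁻⁸ T.
τ = m₂ B₁ sinθ.
τ = (0.00818)(6.823×10⁻⁸)·sin58° = 4.733×10⁻¹⁰ N·m.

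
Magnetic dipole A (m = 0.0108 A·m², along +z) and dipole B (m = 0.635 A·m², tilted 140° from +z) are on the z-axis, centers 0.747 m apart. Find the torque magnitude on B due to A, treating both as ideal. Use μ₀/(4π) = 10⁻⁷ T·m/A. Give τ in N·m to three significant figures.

τ ≈ 2.12×10⁻⁹ N·m

Dipole B is on the axis of dipole A, so B₁ there is axial: B₁ = (μ₀/4π)·2m₁/r³ along +z.
B₁ = 2(10⁻⁷)(0.0108)/(0.747)³ = 5.182×10⁻⁹ T.
τ = m₂ B₁ sinθ.
τ = (0.635)(5.182×10⁻⁹)·sin140° = 2.115×10⁻⁹ N·m.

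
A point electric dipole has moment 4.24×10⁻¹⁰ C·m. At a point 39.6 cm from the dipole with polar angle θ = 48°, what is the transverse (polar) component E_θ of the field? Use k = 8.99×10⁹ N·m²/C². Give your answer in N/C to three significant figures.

E_θ ≈ 45.6 N/C

For a dipole, E_θ = (kp sinθ)/r³.
kp/r³ = (8.99×10⁹)(4.24×10⁻¹⁰)/(0.396)³ = 61.38 N/C.
E_θ = 61.38·sin48° = 45.62 N/C.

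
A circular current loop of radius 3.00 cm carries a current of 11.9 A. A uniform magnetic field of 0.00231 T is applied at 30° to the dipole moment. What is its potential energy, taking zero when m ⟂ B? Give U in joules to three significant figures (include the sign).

Magnetic moment m = IA = Iπa² = (11.9)·π·(0.0300)² = 0.03365 A·m².
U = −m·B = −mB cosθ.
U = −(0.03365)(0.00231)·cos30° = -6.732×10⁻⁵ J.

U ≈ -6.73×10⁻⁵ J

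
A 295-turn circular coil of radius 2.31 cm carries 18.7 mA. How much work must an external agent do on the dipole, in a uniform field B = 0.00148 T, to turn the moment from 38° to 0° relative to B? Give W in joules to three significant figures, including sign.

m = NIA = NIπa² = 295·(0.0187)·π·(0.0231)² = 0.009248 A·m².
W_ext = ΔU = −mB cosθ₂ + mB cosθ₁ = mB(cosθ₁ − cosθ₂).
W = (0.009248)(0.00148)·(cos38° − cos0°) = (1.369×10⁻⁵)·(-0.2120) = -2.902×10⁻⁶ J.

W ≈ -2.90×10⁻⁶ J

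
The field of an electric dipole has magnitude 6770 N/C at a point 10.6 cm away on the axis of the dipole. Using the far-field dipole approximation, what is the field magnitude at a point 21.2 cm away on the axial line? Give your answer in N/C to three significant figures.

Dipole fields scale as 1/r³ in the far field; the geometry is the same at both points.
E₂ = E₁ · (r₁/r₂)³ = 6770 · (10.6/21.2)³.
(r₁/r₂)³ = (0.5)³ = 0.125.
E₂ ≈ 846.2 N/C.

E ≈ 846 N/C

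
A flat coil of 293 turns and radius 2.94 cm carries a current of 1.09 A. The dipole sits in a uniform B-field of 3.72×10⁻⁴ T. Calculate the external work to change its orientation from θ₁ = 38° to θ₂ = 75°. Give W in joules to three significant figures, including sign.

W ≈ 1.71×10⁻⁴ J

m = NIA = NIπa² = 293·(1.09)·π·(0.0294)² = 0.8672 A·m².
W_ext = ΔU = −mB cosθ₂ + mB cosθ₁ = mB(cosθ₁ − cosθ₂).
W = (0.8672)(3.72×10⁻⁴)·(cos38° − cos75°) = (3.226×10⁻⁴)·(+0.5292) = 1.707×10⁻⁴ J.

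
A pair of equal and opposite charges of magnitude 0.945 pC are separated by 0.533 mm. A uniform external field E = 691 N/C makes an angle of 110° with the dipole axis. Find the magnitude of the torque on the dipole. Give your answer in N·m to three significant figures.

τ ≈ 3.27×10⁻¹³ N·m

Dipole moment p = qd = (9.45×10⁻¹³ C)(5.33×10⁻⁴ m) = 5.037×10⁻¹⁶ C·m.
Torque on an electric dipole: τ = pE sinθ.
τ = (5.037×10⁻¹⁶)(691)·sin110° = 3.271×10⁻¹³ N·m.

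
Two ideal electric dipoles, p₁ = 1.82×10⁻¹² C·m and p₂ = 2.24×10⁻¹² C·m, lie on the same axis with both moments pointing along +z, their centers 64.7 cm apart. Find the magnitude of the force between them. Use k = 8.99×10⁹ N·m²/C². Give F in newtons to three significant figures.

On-axis field of dipole 1 at distance r: E = 2kp₁/r³. Force on dipole 2 is F = p₂·dE/dr (gradient along axis).
dE/dr = −6kp₁/r⁴, so |F| = 6kp₁p₂/r⁴ (attractive for aligned moments).
F = 6(8.99×10⁹)(1.82×10⁻¹²)(2.24×10⁻¹²)/(0.647)⁴ = 1.255×10⁻¹² N.

F ≈ 1.25×10⁻¹² N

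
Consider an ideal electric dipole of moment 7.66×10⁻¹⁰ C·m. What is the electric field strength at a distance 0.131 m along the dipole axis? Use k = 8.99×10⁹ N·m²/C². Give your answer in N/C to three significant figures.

On the dipole axis E = 2kp/r³.
E = 2·(8.99×10⁹)(7.66×10⁻¹⁰) / (0.131)³ = 6126 N/C.

E ≈ 6130 N/C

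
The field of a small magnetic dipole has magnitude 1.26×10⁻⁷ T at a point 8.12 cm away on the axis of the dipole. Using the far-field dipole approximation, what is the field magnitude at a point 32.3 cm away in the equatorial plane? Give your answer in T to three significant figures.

B ≈ 1.00×10⁻⁹ T

Dipole fields scale as 1/r³ in the far field.
The axial field is twice the equatorial field at the same r, so the geometry factor is 1/2.
B₂ = B₁ · (1/2) · (r₁/r₂)³ = 1.26×10⁻⁷ · 0.5 · (8.12/32.3)³.
(r₁/r₂)³ = (0.2514)³ = 0.01589.
B₂ ≈ 1.001×10⁻⁹ T.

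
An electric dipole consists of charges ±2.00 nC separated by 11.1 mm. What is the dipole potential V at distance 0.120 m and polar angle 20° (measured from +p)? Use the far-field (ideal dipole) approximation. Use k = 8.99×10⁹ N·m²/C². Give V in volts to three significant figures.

V ≈ 13.0 V

Dipole moment p = qd = (2.00×10⁻⁹ C)(0.0111 m) = 2.22×10⁻¹¹ C·m.
The dipole potential is V = kp cosθ / r².
V = (8.99×10⁹)(2.22×10⁻¹¹)·cos20° / (0.120)² = 13.02 V.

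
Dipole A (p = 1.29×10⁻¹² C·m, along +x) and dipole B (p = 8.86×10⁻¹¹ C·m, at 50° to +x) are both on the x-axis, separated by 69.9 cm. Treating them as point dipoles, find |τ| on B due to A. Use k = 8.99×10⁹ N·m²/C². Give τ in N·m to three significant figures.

τ ≈ 4.61×10⁻¹² N·m

The second dipole sits on the axis of the first, so the field there is axial: E₁ = 2kp₁/r³ along +x.
E₁ = 2(8.99×10⁹)(1.29×10⁻¹²)/(0.699)³ = 0.06791 N/C.
Torque on the second dipole: τ = p₂ E₁ sinθ.
τ = (8.86×10⁻¹¹)(0.06791)·sin50° = 4.609×10⁻¹² N·m.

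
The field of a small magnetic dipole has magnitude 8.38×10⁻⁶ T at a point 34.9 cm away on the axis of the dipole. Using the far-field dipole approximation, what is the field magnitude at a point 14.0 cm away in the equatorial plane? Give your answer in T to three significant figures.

B ≈ 6.49×10⁻⁵ T

Dipole fields scale as 1/r³ in the far field.
The axial field is twice the equatorial field at the same r, so the geometry factor is 1/2.
B₂ = B₁ · (1/2) · (r₁/r₂)³ = 8.38×10⁻⁶ · 0.5 · (34.9/14.0)³.
(r₁/r₂)³ = (2.493)³ = 15.49.
B₂ ≈ 6.491×10⁻⁵ T.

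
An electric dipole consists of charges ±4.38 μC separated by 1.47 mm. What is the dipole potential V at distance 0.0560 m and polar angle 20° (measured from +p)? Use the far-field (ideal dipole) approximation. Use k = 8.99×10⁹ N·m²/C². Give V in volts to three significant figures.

Dipole moment p = qd = (4.38×10⁻⁶ C)(0.00147 m) = 6.439×10⁻⁹ C·m.
The dipole potential is V = kp cosθ / r².
V = (8.99×10⁹)(6.439×10⁻⁹)·cos20° / (0.0560)² = 1.735×10⁴ V.

V ≈ 1.73×10⁴ V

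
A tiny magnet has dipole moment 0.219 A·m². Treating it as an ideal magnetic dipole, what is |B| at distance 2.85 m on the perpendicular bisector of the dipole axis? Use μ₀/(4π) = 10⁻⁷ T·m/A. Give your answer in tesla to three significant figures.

In the equatorial plane B = (μ₀/4π)·m/r³ (half the axial value).
B = (10⁻⁷)·(0.219) / (2.85)³ = 9.460×10⁻¹⁰ T.

B ≈ 9.46×10⁻¹⁰ T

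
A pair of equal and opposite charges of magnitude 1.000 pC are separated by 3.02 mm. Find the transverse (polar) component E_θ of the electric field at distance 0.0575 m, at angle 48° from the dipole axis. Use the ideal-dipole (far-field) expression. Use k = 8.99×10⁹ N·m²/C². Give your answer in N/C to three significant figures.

E_θ ≈ 0.106 N/C

Dipole moment p = qd = (1.00×10⁻¹² C)(0.00302 m) = 3.02×10⁻¹⁵ C·m.
For a dipole, E_θ = (kp sinθ)/r³.
kp/r³ = (8.99×10⁹)(3.02×10⁻¹⁵)/(0.0575)³ = 0.1428 N/C.
E_θ = 0.1428·sin48° = 0.1061 N/C.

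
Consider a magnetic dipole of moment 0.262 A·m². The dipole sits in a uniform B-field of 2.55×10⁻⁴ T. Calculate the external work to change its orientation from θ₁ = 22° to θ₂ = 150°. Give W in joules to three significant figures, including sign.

W ≈ 1.20×10⁻⁴ J

W_ext = ΔU = −mB cosθ₂ + mB cosθ₁ = mB(cosθ₁ − cosθ₂).
W = (0.262)(2.55×10⁻⁴)·(cos22° − cos150°) = (6.681×10⁻⁵)·(+1.7932) = 1.198×10⁻⁴ J.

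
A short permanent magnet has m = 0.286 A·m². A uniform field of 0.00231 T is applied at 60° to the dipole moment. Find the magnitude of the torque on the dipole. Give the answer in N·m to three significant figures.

Torque on a magnetic dipole: τ = mB sinθ.
τ = (0.286)(0.00231)·sin60° = 5.721×10⁻⁴ N·m.

τ ≈ 5.72×10⁻⁴ N·m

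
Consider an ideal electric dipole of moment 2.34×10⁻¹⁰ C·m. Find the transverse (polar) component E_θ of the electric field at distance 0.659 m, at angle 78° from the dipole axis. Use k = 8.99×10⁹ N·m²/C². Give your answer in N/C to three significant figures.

E_θ ≈ 7.19 N/C

For a dipole, E_θ = (kp sinθ)/r³.
kp/r³ = (8.99×10⁹)(2.34×10⁻¹⁰)/(0.659)³ = 7.351 N/C.
E_θ = 7.351·sin78° = 7.190 N/C.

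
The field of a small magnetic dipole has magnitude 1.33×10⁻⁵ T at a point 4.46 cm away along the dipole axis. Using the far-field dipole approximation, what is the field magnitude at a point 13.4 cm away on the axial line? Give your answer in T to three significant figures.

B ≈ 4.90×10⁻⁷ T

Dipole fields scale as 1/r³ in the far field; the geometry is the same at both points.
B₂ = B₁ · (r₁/r₂)³ = 1.33×10⁻⁵ · (4.46/13.4)³.
(r₁/r₂)³ = (0.3328)³ = 0.03687.
B₂ ≈ 4.904×10⁻⁷ T.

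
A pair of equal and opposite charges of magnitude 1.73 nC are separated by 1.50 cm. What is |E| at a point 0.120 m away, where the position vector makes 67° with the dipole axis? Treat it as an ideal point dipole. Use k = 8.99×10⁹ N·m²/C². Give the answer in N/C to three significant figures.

Dipole moment p = qd = (1.73×10⁻⁹ C)(0.0150 m) = 2.595×10⁻¹¹ C·m.
At angle θ the dipole field magnitude is E = (kp/r³)·√(1 + 3cos²θ).
kp/r³ = (8.99×10⁹)(2.595×10⁻¹¹) / (0.120)³ = 135.0 N/C.
√(1 + 3cos²67°) = √(1 + 3·0.1527) = √1.4580 ≈ 1.2075.
E ≈ 135.0 × 1.207 = 163.0 N/C.

E ≈ 163 N/C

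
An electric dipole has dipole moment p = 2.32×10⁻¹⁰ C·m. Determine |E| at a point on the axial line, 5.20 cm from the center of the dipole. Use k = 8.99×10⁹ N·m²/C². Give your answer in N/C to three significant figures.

E ≈ 2.97×10⁴ N/C

On the dipole axis E = 2kp/r³.
E = 2·(8.99×10⁹)(2.32×10⁻¹⁰) / (0.0520)³ = 2.967×10⁴ N/C.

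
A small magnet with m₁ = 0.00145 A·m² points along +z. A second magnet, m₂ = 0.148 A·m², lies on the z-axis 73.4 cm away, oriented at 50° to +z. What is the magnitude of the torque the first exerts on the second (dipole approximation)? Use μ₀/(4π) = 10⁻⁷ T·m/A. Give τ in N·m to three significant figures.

τ ≈ 8.31×10⁻¹¹ N·m

Dipole B is on the axis of dipole A, so B₁ there is axial: B₁ = (μ₀/4π)·2m₁/r³ along +z.
B₁ = 2(10⁻⁷)(0.00145)/(0.734)³ = 7.333×10⁻¹⁰ T.
τ = m₂ B₁ sinθ.
τ = (0.148)(7.333×10⁻¹⁰)·sin50° = 8.314×10⁻¹¹ N·m.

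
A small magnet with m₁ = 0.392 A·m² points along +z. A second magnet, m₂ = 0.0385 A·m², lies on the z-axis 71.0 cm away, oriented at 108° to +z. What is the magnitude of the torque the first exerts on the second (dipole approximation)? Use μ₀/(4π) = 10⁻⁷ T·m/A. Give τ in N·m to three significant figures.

τ ≈ 8.02×10⁻⁹ N·m

Dipole B is on the axis of dipole A, so B₁ there is axial: B₁ = (μ₀/4π)·2m₁/r³ along +z.
B₁ = 2(10⁻⁷)(0.392)/(0.710)³ = 2.190×10⁻⁷ T.
τ = m₂ B₁ sinθ.
τ = (0.0385)(2.190×10⁻⁷)·sin108° = 8.021×10⁻⁹ N·m.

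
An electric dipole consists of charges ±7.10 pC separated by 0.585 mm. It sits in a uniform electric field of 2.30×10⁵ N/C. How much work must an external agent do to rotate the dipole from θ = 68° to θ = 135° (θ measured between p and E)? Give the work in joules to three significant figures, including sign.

W ≈ 1.03×10⁻⁹ J

Dipole moment p = qd = (7.10×10⁻¹² C)(5.85×10⁻⁴ m) = 4.154×10⁻¹⁵ C·m.
W_ext = ΔU = U(θ₂) − U(θ₁) = −pE cosθ₂ − (−pE cosθ₁) = pE(cosθ₁ − cosθ₂).
W = (4.154×10⁻¹⁵)(2.30×10⁵)·(cos68° − cos135°) = (9.554×10⁻¹⁰)·(+1.0817) = 1.033×10⁻⁹ J.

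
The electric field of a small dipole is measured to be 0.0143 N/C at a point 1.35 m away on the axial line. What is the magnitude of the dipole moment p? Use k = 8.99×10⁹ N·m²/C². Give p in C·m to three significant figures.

On axis E = 2kp/r³, so p = Er³/(2k).
p = (0.0143)·(1.35)³ / (2·8.99×10⁹) = 1.957×10⁻¹² C·m.

p ≈ 1.96×10⁻¹² C·m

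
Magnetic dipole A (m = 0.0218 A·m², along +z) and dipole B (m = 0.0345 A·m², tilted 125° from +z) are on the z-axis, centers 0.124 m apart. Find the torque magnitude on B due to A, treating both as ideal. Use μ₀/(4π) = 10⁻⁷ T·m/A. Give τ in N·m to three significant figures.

Dipole B is on the axis of dipole A, so B₁ there is axial: B₁ = (μ₀/4π)·2m₁/r³ along +z.
B₁ = 2(10⁻⁷)(0.0218)/(0.124)³ = 2.287×10⁻⁶ T.
τ = m₂ B₁ sinθ.
τ = (0.0345)(2.287×10⁻⁶)·sin125° = 6.463×10⁻⁸ N·m.

τ ≈ 6.46×10⁻⁸ N·m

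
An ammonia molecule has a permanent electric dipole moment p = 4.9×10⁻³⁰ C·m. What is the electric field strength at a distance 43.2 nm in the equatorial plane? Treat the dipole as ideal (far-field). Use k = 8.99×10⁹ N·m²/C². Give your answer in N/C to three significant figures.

On the perpendicular bisector E = kp/r³ (half the axial value at the same distance).
E = (8.99×10⁹)(4.90×10⁻³⁰) / (4.32×10⁻⁸)³ = 546.4 N/C.

E ≈ 546 N/C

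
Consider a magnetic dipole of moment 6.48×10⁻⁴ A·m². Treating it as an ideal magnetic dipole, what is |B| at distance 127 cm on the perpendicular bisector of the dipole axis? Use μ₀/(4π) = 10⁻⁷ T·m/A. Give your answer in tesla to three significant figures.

In the equatorial plane B = (μ₀/4π)·m/r³ (half the axial value).
B = (10⁻⁷)·(6.48×10⁻⁴) / (1.27)³ = 3.163×10⁻¹¹ T.

B ≈ 3.16×10⁻¹¹ T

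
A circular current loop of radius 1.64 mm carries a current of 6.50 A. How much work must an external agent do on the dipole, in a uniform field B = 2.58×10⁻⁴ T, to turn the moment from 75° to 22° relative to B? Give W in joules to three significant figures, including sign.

Magnetic moment m = IA = Iπa² = (6.50)·π·(0.00164)² = 5.492×10⁻⁵ A·m².
W_ext = ΔU = −mB cosθ₂ + mB cosθ₁ = mB(cosθ₁ − cosθ₂).
W = (5.492×10⁻⁵)(2.58×10⁻⁴)·(cos75° − cos22°) = (1.417×10⁻⁸)·(-0.6684) = -9.470×10⁻⁹ J.

W ≈ -9.47×10⁻⁹ J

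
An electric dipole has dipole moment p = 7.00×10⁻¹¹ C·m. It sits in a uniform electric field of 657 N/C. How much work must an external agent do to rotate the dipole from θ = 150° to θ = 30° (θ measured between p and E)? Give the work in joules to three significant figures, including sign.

W_ext = ΔU = U(θ₂) − U(θ₁) = −pE cosθ₂ − (−pE cosθ₁) = pE(cosθ₁ − cosθ₂).
W = (7.00×10⁻¹¹)(657)·(cos150° − cos30°) = (4.599×10⁻⁸)·(-1.7321) = -7.966×10⁻⁸ J.

W ≈ -7.97×10⁻⁸ J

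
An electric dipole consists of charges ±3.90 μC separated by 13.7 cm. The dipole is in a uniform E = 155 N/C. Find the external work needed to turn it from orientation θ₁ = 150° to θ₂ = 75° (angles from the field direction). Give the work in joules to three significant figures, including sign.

W ≈ -9.32×10⁻⁵ J

Dipole moment p = qd = (3.90×10⁻⁶ C)(0.137 m) = 5.343×10⁻⁷ C·m.
W_ext = ΔU = U(θ₂) − U(θ₁) = −pE cosθ₂ − (−pE cosθ₁) = pE(cosθ₁ − cosθ₂).
W = (5.343×10⁻⁷)(155)·(cos150° − cos75°) = (8.282×10⁻⁵)·(-1.1248) = -9.316×10⁻⁵ J.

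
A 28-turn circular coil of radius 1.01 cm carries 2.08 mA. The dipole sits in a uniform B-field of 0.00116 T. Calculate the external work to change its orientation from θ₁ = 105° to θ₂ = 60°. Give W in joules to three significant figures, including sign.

W ≈ -1.64×10⁻⁸ J

m = NIA = NIπa² = 28·(0.00208)·π·(0.0101)² = 1.866×10⁻⁵ A·m².
W_ext = ΔU = −mB cosθ₂ + mB cosθ₁ = mB(cosθ₁ − cosθ₂).
W = (1.866×10⁻⁵)(0.00116)·(cos105° − cos60°) = (2.165×10⁻⁸)·(-0.7588) = -1.643×10⁻⁸ J.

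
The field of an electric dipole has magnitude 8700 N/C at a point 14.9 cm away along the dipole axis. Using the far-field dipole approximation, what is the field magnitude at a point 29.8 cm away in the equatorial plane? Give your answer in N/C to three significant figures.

Dipole fields scale as 1/r³ in the far field.
The axial field is twice the equatorial field at the same r, so the geometry factor is 1/2.
E₂ = E₁ · (1/2) · (r₁/r₂)³ = 8700 · 0.5 · (14.9/29.8)³.
(r₁/r₂)³ = (0.5)³ = 0.125.
E₂ ≈ 543.8 N/C.

E ≈ 544 N/C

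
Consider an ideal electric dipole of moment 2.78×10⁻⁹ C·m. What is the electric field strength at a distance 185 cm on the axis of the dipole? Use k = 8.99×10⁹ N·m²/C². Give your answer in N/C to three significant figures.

E ≈ 7.89 N/C

On the dipole axis E = 2kp/r³.
E = 2·(8.99×10⁹)(2.78×10⁻⁹) / (1.85)³ = 7.894 N/C.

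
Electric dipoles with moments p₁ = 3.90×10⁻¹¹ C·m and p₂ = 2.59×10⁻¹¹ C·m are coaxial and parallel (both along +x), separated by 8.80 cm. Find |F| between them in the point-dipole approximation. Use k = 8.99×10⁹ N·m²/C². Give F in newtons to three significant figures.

On-axis field of dipole 1 at distance r: E = 2kp₁/r³. Force on dipole 2 is F = p₂·dE/dr (gradient along axis).
dE/dr = −6kp₁/r⁴, so |F| = 6kp₁p₂/r⁴ (attractive for aligned moments).
F = 6(8.99×10⁹)(3.90×10⁻¹¹)(2.59×10⁻¹¹)/(0.0880)⁴ = 9.085×10⁻⁷ N.

F ≈ 9.09×10⁻⁷ N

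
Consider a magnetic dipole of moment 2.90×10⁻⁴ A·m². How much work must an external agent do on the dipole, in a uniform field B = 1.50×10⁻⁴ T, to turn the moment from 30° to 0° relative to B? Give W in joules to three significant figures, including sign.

W_ext = ΔU = −mB cosθ₂ + mB cosθ₁ = mB(cosθ₁ − cosθ₂).
W = (2.90×10⁻⁴)(1.50×10⁻⁴)·(cos30° − cos0°) = (4.350×10⁻⁸)·(-0.1340) = -5.828×10⁻⁹ J.

W ≈ -5.83×10⁻⁹ J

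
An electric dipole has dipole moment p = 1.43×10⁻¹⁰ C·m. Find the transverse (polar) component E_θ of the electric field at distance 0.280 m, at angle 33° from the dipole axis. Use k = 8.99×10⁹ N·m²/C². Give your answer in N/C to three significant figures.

For a dipole, E_θ = (kp sinθ)/r³.
kp/r³ = (8.99×10⁹)(1.43×10⁻¹⁰)/(0.280)³ = 58.56 N/C.
E_θ = 58.56·sin33° = 31.90 N/C.

E_θ ≈ 31.9 N/C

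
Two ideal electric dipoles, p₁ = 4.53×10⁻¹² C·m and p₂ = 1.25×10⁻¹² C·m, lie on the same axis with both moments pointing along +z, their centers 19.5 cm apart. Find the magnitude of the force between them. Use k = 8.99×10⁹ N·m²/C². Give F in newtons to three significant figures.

On-axis field of dipole 1 at distance r: E = 2kp₁/r³. Force on dipole 2 is F = p₂·dE/dr (gradient along axis).
dE/dr = −6kp₁/r⁴, so |F| = 6kp₁p₂/r⁴ (attractive for aligned moments).
F = 6(8.99×10⁹)(4.53×10⁻¹²)(1.25×10⁻¹²)/(0.195)⁴ = 2.112×10⁻¹⁰ N.

F ≈ 2.11×10⁻¹⁰ N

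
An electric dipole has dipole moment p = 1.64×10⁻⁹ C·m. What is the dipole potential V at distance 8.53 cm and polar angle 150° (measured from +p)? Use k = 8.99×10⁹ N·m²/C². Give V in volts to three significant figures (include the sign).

The dipole potential is V = kp cosθ / r².
V = (8.99×10⁹)(1.64×10⁻⁹)·cos150° / (0.0853)² = -1755 V.

V ≈ -1750 V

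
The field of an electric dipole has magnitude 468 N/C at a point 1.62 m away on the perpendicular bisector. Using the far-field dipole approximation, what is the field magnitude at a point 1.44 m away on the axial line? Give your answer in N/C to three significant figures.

Dipole fields scale as 1/r³ in the far field.
The axial field is twice the equatorial field at the same r, so the geometry factor is 2/1.
E₂ = E₁ · (2/1) · (r₁/r₂)³ = 468 · 2 · (1.62/1.44)³.
(r₁/r₂)³ = (1.125)³ = 1.424.
E₂ ≈ 1333 N/C.

E ≈ 1330 N/C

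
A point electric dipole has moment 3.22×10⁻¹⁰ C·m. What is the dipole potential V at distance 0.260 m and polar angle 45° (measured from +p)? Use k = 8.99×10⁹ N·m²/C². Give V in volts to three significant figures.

V ≈ 30.3 V

The dipole potential is V = kp cosθ / r².
V = (8.99×10⁹)(3.22×10⁻¹⁰)·cos45° / (0.260)² = 30.28 V.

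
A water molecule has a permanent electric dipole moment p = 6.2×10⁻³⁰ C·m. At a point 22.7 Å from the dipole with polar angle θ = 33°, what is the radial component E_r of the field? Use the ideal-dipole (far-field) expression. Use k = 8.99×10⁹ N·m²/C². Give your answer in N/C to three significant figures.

E_r ≈ 7.99×10⁶ N/C

For a dipole, E_r = (2kp cosθ)/r³.
kp/r³ = (8.99×10⁹)(6.20×10⁻³⁰)/(2.27×10⁻⁹)³ = 4.765×10⁶ N/C.
E_r = 2·4.765×10⁶·cos33° = 7.993×10⁶ N/C.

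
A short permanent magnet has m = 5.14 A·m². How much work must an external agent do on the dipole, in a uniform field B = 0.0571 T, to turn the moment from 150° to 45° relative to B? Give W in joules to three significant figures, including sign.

W_ext = ΔU = −mB cosθ₂ + mB cosθ₁ = mB(cosθ₁ − cosθ₂).
W = (5.14)(0.0571)·(cos150° − cos45°) = (0.2935)·(-1.5731) = -0.4617 J.

W ≈ -0.462 J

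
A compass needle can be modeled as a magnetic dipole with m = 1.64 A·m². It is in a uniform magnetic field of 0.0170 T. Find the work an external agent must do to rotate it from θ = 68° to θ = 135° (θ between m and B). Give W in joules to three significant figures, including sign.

W_ext = ΔU = −mB cosθ₂ + mB cosθ₁ = mB(cosθ₁ − cosθ₂).
W = (1.64)(0.0170)·(cos68° − cos135°) = (0.02788)·(+1.0817) = 0.03016 J.

W ≈ 0.0302 J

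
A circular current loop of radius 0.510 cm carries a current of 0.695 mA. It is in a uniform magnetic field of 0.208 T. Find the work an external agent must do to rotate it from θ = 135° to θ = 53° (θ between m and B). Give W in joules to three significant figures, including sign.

Magnetic moment m = IA = Iπa² = (6.95×10⁻⁴)·π·(0.00510)² = 5.679×10⁻⁸ A·m².
W_ext = ΔU = −mB cosθ₂ + mB cosθ₁ = mB(cosθ₁ − cosθ₂).
W = (5.679×10⁻⁸)(0.208)·(cos135° − cos53°) = (1.181×10⁻⁸)·(-1.3089) = -1.546×10⁻⁸ J.

W ≈ -1.55×10⁻⁸ J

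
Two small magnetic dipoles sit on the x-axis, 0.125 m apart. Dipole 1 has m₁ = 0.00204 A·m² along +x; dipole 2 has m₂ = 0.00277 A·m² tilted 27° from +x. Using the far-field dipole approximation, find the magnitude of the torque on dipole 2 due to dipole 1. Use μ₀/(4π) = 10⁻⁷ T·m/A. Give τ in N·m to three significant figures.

τ ≈ 2.63×10⁻¹⁰ N·m

Dipole B is on the axis of dipole A, so B₁ there is axial: B₁ = (μ₀/4π)·2m₁/r³ along +x.
B₁ = 2(10⁻⁷)(0.00204)/(0.125)³ = 2.089×10⁻⁷ T.
τ = m₂ B₁ sinθ.
τ = (0.00277)(2.089×10⁻⁷)·sin27° = 2.627×10⁻¹⁰ N·m.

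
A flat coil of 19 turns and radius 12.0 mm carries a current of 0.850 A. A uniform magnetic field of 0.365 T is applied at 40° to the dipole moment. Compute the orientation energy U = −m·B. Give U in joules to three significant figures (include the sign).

U ≈ -0.00204 J

m = NIA = NIπa² = 19·(0.850)·π·(0.0120)² = 0.007306 A·m².
U = −m·B = −mB cosθ.
U = −(0.007306)(0.365)·cos40° = -0.002043 J.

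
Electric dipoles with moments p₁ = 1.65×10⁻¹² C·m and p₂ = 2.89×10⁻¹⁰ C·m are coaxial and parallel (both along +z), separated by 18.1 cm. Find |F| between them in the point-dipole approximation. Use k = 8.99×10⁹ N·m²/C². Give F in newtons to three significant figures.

F ≈ 2.40×10⁻⁸ N

On-axis field of dipole 1 at distance r: E = 2kp₁/r³. Force on dipole 2 is F = p₂·dE/dr (gradient along axis).
dE/dr = −6kp₁/r⁴, so |F| = 6kp₁p₂/r⁴ (attractive for aligned moments).
F = 6(8.99×10⁹)(1.65×10⁻¹²)(2.89×10⁻¹⁰)/(0.181)⁴ = 2.397×10⁻⁸ N.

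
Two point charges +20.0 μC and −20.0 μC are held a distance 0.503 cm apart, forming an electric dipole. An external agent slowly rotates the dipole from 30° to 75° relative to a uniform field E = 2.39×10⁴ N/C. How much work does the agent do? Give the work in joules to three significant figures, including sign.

W ≈ 0.00146 J

Dipole moment p = qd = (2.00×10⁻⁵ C)(0.00503 m) = 1.006×10⁻⁷ C·m.
W_ext = ΔU = U(θ₂) − U(θ₁) = −pE cosθ₂ − (−pE cosθ₁) = pE(cosθ₁ − cosθ₂).
W = (1.006×10⁻⁷)(2.39×10⁴)·(cos30° − cos75°) = (0.002404)·(+0.6072) = 0.001460 J.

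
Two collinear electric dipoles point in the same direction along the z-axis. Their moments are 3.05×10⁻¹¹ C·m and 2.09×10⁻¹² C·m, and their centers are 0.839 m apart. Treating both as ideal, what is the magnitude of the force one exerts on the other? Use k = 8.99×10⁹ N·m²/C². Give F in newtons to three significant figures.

On-axis field of dipole 1 at distance r: E = 2kp₁/r³. Force on dipole 2 is F = p₂·dE/dr (gradient along axis).
dE/dr = −6kp₁/r⁴, so |F| = 6kp₁p₂/r⁴ (attractive for aligned moments).
F = 6(8.99×10⁹)(3.05×10⁻¹¹)(2.09×10⁻¹²)/(0.839)⁴ = 6.939×10⁻¹² N.

F ≈ 6.94×10⁻¹² N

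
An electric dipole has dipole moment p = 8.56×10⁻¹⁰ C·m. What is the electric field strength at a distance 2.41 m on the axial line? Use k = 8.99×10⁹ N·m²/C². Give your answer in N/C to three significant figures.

On the dipole axis E = 2kp/r³.
E = 2·(8.99×10⁹)(8.56×10⁻¹⁰) / (2.41)³ = 1.100 N/C.

E ≈ 1.10 N/C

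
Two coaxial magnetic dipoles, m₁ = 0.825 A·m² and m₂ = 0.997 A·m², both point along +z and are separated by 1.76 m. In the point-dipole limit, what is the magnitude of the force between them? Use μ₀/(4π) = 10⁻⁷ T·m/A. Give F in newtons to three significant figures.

On-axis B of dipole 1: B = (μ₀/4π)·2m₁/r³. Force on dipole 2: F = m₂·dB/dr.
dB/dr = −(μ₀/4π)·6m₁/r⁴, so |F| = (μ₀/4π)·6m₁m₂/r⁴.
F = 6(10⁻⁷)(0.825)(0.997)/(1.76)⁴ = 5.143×10⁻⁸ N.

F ≈ 5.14×10⁻⁸ N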